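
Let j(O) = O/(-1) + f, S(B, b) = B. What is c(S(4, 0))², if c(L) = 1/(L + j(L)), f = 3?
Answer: ⅑ ≈ 0.11111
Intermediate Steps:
j(O) = 3 - O (j(O) = O/(-1) + 3 = O*(-1) + 3 = -O + 3 = 3 - O)
c(L) = ⅓ (c(L) = 1/(L + (3 - L)) = 1/3 = ⅓)
c(S(4, 0))² = (⅓)² = ⅑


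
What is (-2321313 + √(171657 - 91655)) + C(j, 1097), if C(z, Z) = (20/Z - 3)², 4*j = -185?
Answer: -2793478256576/1203409 + √80002 ≈ -2.3210e+6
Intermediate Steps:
j = -185/4 (j = (¼)*(-185) = -185/4 ≈ -46.250)
C(z, Z) = (-3 + 20/Z)²
(-2321313 + √(171657 - 91655)) + C(j, 1097) = (-2321313 + √(171657 - 91655)) + (-20 + 3*1097)²/1097² = (-2321313 + √80002) + (-20 + 3291)²/1203409 = (-2321313 + √80002) + (1/1203409)*3271² = (-2321313 + √80002) + (1/1203409)*10699441 = (-2321313 + √80002) + 10699441/1203409 = -2793478256576/1203409 + √80002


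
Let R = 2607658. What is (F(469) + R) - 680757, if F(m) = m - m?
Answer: 1926901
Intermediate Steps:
F(m) = 0
(F(469) + R) - 680757 = (0 + 2607658) - 680757 = 2607658 - 680757 = 1926901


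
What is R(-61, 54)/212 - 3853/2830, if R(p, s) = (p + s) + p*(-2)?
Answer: -245693/299980 ≈ -0.81903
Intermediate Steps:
R(p, s) = s - p (R(p, s) = (p + s) - 2*p = s - p)
R(-61, 54)/212 - 3853/2830 = (54 - 1*(-61))/212 - 3853/2830 = (54 + 61)*(1/212) - 3853*1/2830 = 115*(1/212) - 3853/2830 = 115/212 - 3853/2830 = -245693/299980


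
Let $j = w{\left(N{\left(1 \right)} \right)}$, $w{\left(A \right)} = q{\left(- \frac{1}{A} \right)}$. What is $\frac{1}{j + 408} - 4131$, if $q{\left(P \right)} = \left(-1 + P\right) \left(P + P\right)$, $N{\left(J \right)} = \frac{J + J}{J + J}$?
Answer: $- \frac{1701971}{412} \approx -4131.0$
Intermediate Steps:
$N{\left(J \right)} = 1$ ($N{\left(J \right)} = \frac{2 J}{2 J} = 2 J \frac{1}{2 J} = 1$)
$q{\left(P \right)} = 2 P \left(-1 + P\right)$ ($q{\left(P \right)} = \left(-1 + P\right) 2 P = 2 P \left(-1 + P\right)$)
$w{\left(A \right)} = - \frac{2 \left(-1 - \frac{1}{A}\right)}{A}$ ($w{\left(A \right)} = 2 \left(- \frac{1}{A}\right) \left(-1 - \frac{1}{A}\right) = - \frac{2 \left(-1 - \frac{1}{A}\right)}{A}$)
$j = 4$ ($j = 2 \cdot 1^{-2} \left(1 + 1\right) = 2 \cdot 1 \cdot 2 = 4$)
$\frac{1}{j + 408} - 4131 = \frac{1}{4 + 408} - 4131 = \frac{1}{412} - 4131 = - \frac{1701971}{412}$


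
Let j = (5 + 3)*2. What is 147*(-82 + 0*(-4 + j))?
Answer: -12054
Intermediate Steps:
j = 16 (j = 8*2 = 16)
147*(-82 + 0*(-4 + j)) = 147*(-82 + 0*(-4 + 16)) = 147*(-82 + 0*12) = 147*(-82 + 0) = 147*(-82) = -12054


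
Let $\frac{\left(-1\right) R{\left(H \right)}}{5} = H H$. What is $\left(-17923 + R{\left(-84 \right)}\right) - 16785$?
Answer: $-69988$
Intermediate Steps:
$R{\left(H \right)} = - 5 H^{2}$ ($R{\left(H \right)} = - 5 H H = - 5 H^{2}$)
$\left(-17923 + R{\left(-84 \right)}\right) - 16785 = \left(-17923 - 5 \left(-84\right)^{2}\right) - 16785 = \left(-17923 - 35280\right) - 16785 = -53203 - 16785 = -69988$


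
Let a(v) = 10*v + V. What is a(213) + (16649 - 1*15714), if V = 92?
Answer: 3157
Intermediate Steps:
a(v) = 92 + 10*v (a(v) = 10*v + 92 = 92 + 10*v)
a(213) + (16649 - 1*15714) = (92 + 10*213) + (16649 - 1*15714) = (92 + 2130) + (16649 - 15714) = 2222 + 935 = 3157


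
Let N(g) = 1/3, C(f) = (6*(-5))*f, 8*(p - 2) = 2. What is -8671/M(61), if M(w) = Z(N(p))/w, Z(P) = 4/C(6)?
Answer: 23801895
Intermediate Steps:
p = 9/4 (p = 2 + (⅛)*2 = 2 + ¼ = 9/4 ≈ 2.2500)
C(f) = -30*f
N(g) = ⅓
Z(P) = -1/45 (Z(P) = 4/((-30*6)) = 4/(-180) = 4*(-1/180) = -1/45)
M(w) = -1/(45*w)
-8671/M(61) = -8671/((-1/45/61)) = -8671/((-1/45*1/61)) = -8671/(-1/2745) = -8671*(-2745) = 23801895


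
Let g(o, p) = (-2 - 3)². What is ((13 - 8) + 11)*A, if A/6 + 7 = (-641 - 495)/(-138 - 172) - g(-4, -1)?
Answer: -421632/155 ≈ -2720.2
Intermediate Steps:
g(o, p) = 25 (g(o, p) = (-5)² = 25)
A = -26352/155 (A = -42 + 6*((-641 - 495)/(-138 - 172) - 1*25) = -42 + 6*(-1136/(-310) - 25) = -42 + 6*(-1136*(-1/310) - 25) = -42 + 6*(568/155 - 25) = -42 + 6*(-3307/155) = -42 - 19842/155 = -26352/155 ≈ -170.01)
((13 - 8) + 11)*A = ((13 - 8) + 11)*(-26352/155) = (5 + 11)*(-26352/155) = 16*(-26352/155) = -421632/155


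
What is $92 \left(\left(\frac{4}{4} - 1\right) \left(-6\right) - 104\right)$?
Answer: $-9568$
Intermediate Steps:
$92 \left(\left(\frac{4}{4} - 1\right) \left(-6\right) - 104\right) = 92 \left(\left(4 \cdot \frac{1}{4} - 1\right) \left(-6\right) - 104\right) = 92 \left(\left(1 - 1\right) \left(-6\right) - 104\right) = 92 \left(0 \left(-6\right) - 104\right) = 92 \left(0 - 104\right) = 92 \left(-104\right) = -9568$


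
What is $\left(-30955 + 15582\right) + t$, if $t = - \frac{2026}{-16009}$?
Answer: $- \frac{246104331}{16009} \approx -15373.0$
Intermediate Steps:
$t = \frac{2026}{16009}$ ($t = \left(-2026\right) \left(- \frac{1}{16009}\right) = \frac{2026}{16009} \approx 0.12655$)
$\left(-30955 + 15582\right) + t = \left(-30955 + 15582\right) + \frac{2026}{16009} = -15373 + \frac{2026}{16009} = - \frac{246104331}{16009}$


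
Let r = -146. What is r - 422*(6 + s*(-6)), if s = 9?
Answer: 20110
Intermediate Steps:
r - 422*(6 + s*(-6)) = -146 - 422*(6 + 9*(-6)) = -146 - 422*(6 - 54) = -146 - 422*(-48) = -146 + 20256 = 20110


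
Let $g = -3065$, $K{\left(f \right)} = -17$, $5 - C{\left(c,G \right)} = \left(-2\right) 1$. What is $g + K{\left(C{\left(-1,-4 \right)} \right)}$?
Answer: $-3082$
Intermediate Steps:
$C{\left(c,G \right)} = 7$ ($C{\left(c,G \right)} = 5 - \left(-2\right) 1 = 5 - -2 = 5 + 2 = 7$)
$g + K{\left(C{\left(-1,-4 \right)} \right)} = -3065 - 17 = -3082$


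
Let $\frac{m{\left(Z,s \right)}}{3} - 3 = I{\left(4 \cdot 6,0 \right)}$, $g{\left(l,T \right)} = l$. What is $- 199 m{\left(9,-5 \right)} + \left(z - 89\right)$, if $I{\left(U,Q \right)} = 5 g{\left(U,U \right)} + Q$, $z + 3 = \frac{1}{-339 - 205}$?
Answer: $- \frac{39996513}{544} \approx -73523.0$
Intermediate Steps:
$z = - \frac{1633}{544}$ ($z = -3 + \frac{1}{-339 - 205} = -3 + \frac{1}{-544} = -3 - \frac{1}{544} = - \frac{1633}{544} \approx -3.0018$)
$I{\left(U,Q \right)} = Q + 5 U$ ($I{\left(U,Q \right)} = 5 U + Q = Q + 5 U$)
$m{\left(Z,s \right)} = 369$ ($m{\left(Z,s \right)} = 9 + 3 \left(0 + 5 \cdot 4 \cdot 6\right) = 9 + 3 \left(0 + 5 \cdot 24\right) = 9 + 3 \left(0 + 120\right) = 9 + 3 \cdot 120 = 9 + 360 = 369$)
$- 199 m{\left(9,-5 \right)} + \left(z - 89\right) = \left(-199\right) 369 - \frac{50049}{544} = -73431 - \frac{50049}{544} = - \frac{39996513}{544}$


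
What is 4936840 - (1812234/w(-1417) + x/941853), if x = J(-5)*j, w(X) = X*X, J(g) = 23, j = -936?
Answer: 28551179084447410/5783291371 ≈ 4.9368e+6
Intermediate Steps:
w(X) = X²
x = -21528 (x = 23*(-936) = -21528)
4936840 - (1812234/w(-1417) + x/941853) = 4936840 - (1812234/((-1417)²) - 21528/941853) = 4936840 - (1812234/2007889 - 21528*1/941853) = 4936840 - (1812234*(1/2007889) - 7176/313951) = 4936840 - (16626/18421 - 7176/313951) = 4936840 - 1*5087560230/5783291371 = 4936840 - 5087560230/5783291371 = 28551179084447410/5783291371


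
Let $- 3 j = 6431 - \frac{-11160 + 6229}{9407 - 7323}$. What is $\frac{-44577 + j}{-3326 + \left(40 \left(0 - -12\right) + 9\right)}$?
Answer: $\frac{97367513}{5912308} \approx 16.469$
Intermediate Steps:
$j = - \frac{4469045}{2084}$ ($j = - \frac{6431 - \frac{-11160 + 6229}{9407 - 7323}}{3} = - \frac{6431 - - \frac{4931}{2084}}{3} = - \frac{6431 + \frac{4931}{2084}}{3} = \left(- \frac{1}{3}\right) \frac{13407135}{2084} = - \frac{4469045}{2084} \approx -2144.5$)
$\frac{-44577 + j}{-3326 + \left(40 \left(0 - -12\right) + 9\right)} = \frac{-44577 - \frac{4469045}{2084}}{-3326 + \left(40 \left(0 - -12\right) + 9\right)} = - \frac{97367513}{2084 \left(-3326 + \left(40 \left(0 + 12\right) + 9\right)\right)} = - \frac{97367513}{2084 \left(-3326 + \left(40 \cdot 12 + 9\right)\right)} = - \frac{97367513}{2084 \left(-3326 + \left(480 + 9\right)\right)} = - \frac{97367513}{2084 \left(-3326 + 489\right)} = - \frac{97367513}{2084 \left(-2837\right)} = \left(- \frac{97367513}{2084}\right) \left(- \frac{1}{2837}\right) = \frac{97367513}{5912308}$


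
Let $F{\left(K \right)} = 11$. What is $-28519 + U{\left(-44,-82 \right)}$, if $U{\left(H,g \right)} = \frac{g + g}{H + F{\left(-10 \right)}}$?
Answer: $- \frac{940963}{33} \approx -28514.0$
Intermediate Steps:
$U{\left(H,g \right)} = \frac{2 g}{11 + H}$ ($U{\left(H,g \right)} = \frac{g + g}{H + 11} = \frac{2 g}{11 + H}$)
$-28519 + U{\left(-44,-82 \right)} = -28519 + 2 \left(-82\right) \frac{1}{11 - 44} = -28519 + 2 \left(-82\right) \frac{1}{-33} = -28519 + 2 \left(-82\right) \left(- \frac{1}{33}\right) = -28519 + \frac{164}{33} = - \frac{940963}{33}$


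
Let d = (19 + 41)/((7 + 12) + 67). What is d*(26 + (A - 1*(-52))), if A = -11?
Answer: 2010/43 ≈ 46.744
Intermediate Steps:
d = 30/43 (d = 60/(19 + 67) = 60/86 = 60*(1/86) = 30/43 ≈ 0.69767)
d*(26 + (A - 1*(-52))) = 30*(26 + (-11 - 1*(-52)))/43 = 30*(26 + (-11 + 52))/43 = 30*(26 + 41)/43 = (30/43)*67 = 2010/43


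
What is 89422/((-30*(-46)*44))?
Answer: 44711/30360 ≈ 1.4727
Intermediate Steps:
89422/((-30*(-46)*44)) = 89422/((1380*44)) = 89422/60720 = 89422*(1/60720) = 44711/30360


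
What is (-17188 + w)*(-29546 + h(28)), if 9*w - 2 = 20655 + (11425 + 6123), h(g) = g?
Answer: 382051474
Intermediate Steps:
w = 4245 (w = 2/9 + (20655 + (11425 + 6123))/9 = 2/9 + (20655 + 17548)/9 = 2/9 + (⅑)*38203 = 2/9 + 38203/9 = 4245)
(-17188 + w)*(-29546 + h(28)) = (-17188 + 4245)*(-29546 + 28) = -12943*(-29518) = 382051474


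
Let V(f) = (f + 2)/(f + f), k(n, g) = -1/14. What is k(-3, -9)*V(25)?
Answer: -27/700 ≈ -0.038571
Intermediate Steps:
k(n, g) = -1/14 (k(n, g) = -1*1/14 = -1/14)
V(f) = (2 + f)/(2*f) (V(f) = (2 + f)/((2*f)) = (2 + f)*(1/(2*f)) = (2 + f)/(2*f))
k(-3, -9)*V(25) = -(2 + 25)/(28*25) = -27/(28*25) = -1/14*27/50 = -27/700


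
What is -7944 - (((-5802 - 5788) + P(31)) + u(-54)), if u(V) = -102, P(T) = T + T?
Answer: 3686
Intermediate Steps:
P(T) = 2*T
-7944 - (((-5802 - 5788) + P(31)) + u(-54)) = -7944 - (((-5802 - 5788) + 2*31) - 102) = -7944 - ((-11590 + 62) - 102) = -7944 - (-11528 - 102) = -7944 - 1*(-11630) = -7944 + 11630 = 3686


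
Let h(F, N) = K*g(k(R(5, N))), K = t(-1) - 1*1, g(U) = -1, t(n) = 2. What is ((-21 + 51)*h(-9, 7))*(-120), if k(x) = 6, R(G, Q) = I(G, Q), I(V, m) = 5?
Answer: 3600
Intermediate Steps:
R(G, Q) = 5
K = 1 (K = 2 - 1*1 = 2 - 1 = 1)
h(F, N) = -1 (h(F, N) = 1*(-1) = -1)
((-21 + 51)*h(-9, 7))*(-120) = ((-21 + 51)*(-1))*(-120) = (30*(-1))*(-120) = -30*(-120) = 3600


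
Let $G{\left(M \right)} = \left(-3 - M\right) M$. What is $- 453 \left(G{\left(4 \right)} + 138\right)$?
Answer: $-49830$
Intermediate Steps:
$G{\left(M \right)} = M \left(-3 - M\right)$
$- 453 \left(G{\left(4 \right)} + 138\right) = - 453 \left(\left(-1\right) 4 \left(3 + 4\right) + 138\right) = - 453 \left(\left(-1\right) 4 \cdot 7 + 138\right) = - 453 \left(-28 + 138\right) = \left(-453\right) 110 = -49830$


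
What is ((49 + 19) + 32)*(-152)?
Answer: -15200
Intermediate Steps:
((49 + 19) + 32)*(-152) = (68 + 32)*(-152) = 100*(-152) = -15200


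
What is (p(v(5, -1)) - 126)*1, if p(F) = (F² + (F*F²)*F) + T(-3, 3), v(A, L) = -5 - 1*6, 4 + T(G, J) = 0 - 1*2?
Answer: 14630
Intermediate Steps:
T(G, J) = -6 (T(G, J) = -4 + (0 - 1*2) = -4 + (0 - 2) = -4 - 2 = -6)
v(A, L) = -11 (v(A, L) = -5 - 6 = -11)
p(F) = -6 + F² + F⁴ (p(F) = (F² + (F*F²)*F) - 6 = (F² + F³*F) - 6 = (F² + F⁴) - 6 = -6 + F² + F⁴)
(p(v(5, -1)) - 126)*1 = ((-6 + (-11)² + (-11)⁴) - 126)*1 = ((-6 + 121 + 14641) - 126)*1 = (14756 - 126)*1 = 14630*1 = 14630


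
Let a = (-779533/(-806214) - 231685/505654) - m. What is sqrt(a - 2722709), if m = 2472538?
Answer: I*sqrt(53962708560342639087502722615)/101916333489 ≈ 2279.3*I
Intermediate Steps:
a = -251991955525652834/101916333489 (a = (-779533/(-806214) - 231685/505654) - 1*2472538 = (-779533*(-1/806214) - 231685*1/505654) - 2472538 = (779533/806214 - 231685/505654) - 2472538 = 51846572248/101916333489 - 2472538 = -251991955525652834/101916333489 ≈ -2.4725e+6)
sqrt(a - 2722709) = sqrt(-251991955525652834/101916333489 - 2722709) = sqrt(-529480473963154535/101916333489) = I*sqrt(53962708560342639087502722615)/101916333489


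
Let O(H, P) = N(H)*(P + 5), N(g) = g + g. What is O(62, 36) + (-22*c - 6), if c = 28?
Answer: 4462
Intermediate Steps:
N(g) = 2*g
O(H, P) = 2*H*(5 + P) (O(H, P) = (2*H)*(P + 5) = (2*H)*(5 + P) = 2*H*(5 + P))
O(62, 36) + (-22*c - 6) = 2*62*(5 + 36) + (-22*28 - 6) = 2*62*41 + (-616 - 6) = 5084 - 622 = 4462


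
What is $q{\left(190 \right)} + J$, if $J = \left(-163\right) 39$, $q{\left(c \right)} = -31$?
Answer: $-6388$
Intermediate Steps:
$J = -6357$
$q{\left(190 \right)} + J = -31 - 6357 = -6388$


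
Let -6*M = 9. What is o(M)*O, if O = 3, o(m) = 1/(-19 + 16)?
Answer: -1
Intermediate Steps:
M = -3/2 (M = -⅙*9 = -3/2 ≈ -1.5000)
o(m) = -⅓ (o(m) = 1/(-3) = -⅓)
o(M)*O = -⅓*3 = -1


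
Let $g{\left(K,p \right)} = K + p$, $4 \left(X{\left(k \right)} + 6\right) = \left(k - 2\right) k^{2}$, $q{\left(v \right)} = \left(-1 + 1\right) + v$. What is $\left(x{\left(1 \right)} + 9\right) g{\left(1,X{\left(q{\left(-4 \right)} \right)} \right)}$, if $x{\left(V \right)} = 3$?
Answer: $-348$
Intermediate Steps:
$q{\left(v \right)} = v$ ($q{\left(v \right)} = 0 + v = v$)
$X{\left(k \right)} = -6 + \frac{k^{2} \left(-2 + k\right)}{4}$ ($X{\left(k \right)} = -6 + \frac{\left(k - 2\right) k^{2}}{4} = -6 + \frac{\left(-2 + k\right) k^{2}}{4} = -6 + \frac{k^{2} \left(-2 + k\right)}{4}$)
$\left(x{\left(1 \right)} + 9\right) g{\left(1,X{\left(q{\left(-4 \right)} \right)} \right)} = \left(3 + 9\right) \left(1 - \left(6 + 8 + 16\right)\right) = 12 \left(1 - 30\right) = 12 \left(-29\right) = -348$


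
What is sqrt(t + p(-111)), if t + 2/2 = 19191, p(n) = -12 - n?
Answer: sqrt(19289) ≈ 138.88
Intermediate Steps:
t = 19190 (t = -1 + 19191 = 19190)
sqrt(t + p(-111)) = sqrt(19190 + (-12 - 1*(-111))) = sqrt(19190 + (-12 + 111)) = sqrt(19190 + 99) = sqrt(19289)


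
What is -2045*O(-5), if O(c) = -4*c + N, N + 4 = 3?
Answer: -38855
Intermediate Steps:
N = -1 (N = -4 + 3 = -1)
O(c) = -1 - 4*c (O(c) = -4*c - 1 = -1 - 4*c)
-2045*O(-5) = -2045*(-1 - 4*(-5)) = -2045*(-1 + 20) = -2045*19 = -38855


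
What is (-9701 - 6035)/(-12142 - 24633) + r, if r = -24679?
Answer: -907554489/36775 ≈ -24679.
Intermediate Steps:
(-9701 - 6035)/(-12142 - 24633) + r = (-9701 - 6035)/(-12142 - 24633) - 24679 = -15736/(-36775) - 24679 = -15736*(-1/36775) - 24679 = 15736/36775 - 24679 = -907554489/36775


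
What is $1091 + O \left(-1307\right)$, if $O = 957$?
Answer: $-1249708$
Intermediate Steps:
$1091 + O \left(-1307\right) = 1091 + 957 \left(-1307\right) = 1091 - 1250799 = -1249708$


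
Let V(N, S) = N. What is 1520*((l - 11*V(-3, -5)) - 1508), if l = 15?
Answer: -2219200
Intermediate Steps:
1520*((l - 11*V(-3, -5)) - 1508) = 1520*((15 - 11*(-3)) - 1508) = 1520*((15 + 33) - 1508) = 1520*(48 - 1508) = 1520*(-1460) = -2219200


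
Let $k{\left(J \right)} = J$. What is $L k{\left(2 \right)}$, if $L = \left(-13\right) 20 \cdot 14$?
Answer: $-7280$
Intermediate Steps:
$L = -3640$ ($L = \left(-260\right) 14 = -3640$)
$L k{\left(2 \right)} = \left(-3640\right) 2 = -7280$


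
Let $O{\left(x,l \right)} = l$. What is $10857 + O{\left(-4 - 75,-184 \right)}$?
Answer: $10673$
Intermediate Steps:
$10857 + O{\left(-4 - 75,-184 \right)} = 10857 - 184 = 10673$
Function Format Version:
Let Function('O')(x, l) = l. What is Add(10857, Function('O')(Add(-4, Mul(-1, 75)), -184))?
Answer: 10673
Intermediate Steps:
Add(10857, Function('O')(Add(-4, Mul(-1, 75)), -184)) = Add(10857, -184) = 10673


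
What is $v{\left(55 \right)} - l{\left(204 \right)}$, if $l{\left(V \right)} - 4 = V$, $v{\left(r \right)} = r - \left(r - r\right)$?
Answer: $-153$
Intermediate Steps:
$v{\left(r \right)} = r$ ($v{\left(r \right)} = r - 0 = r + 0 = r$)
$l{\left(V \right)} = 4 + V$
$v{\left(55 \right)} - l{\left(204 \right)} = 55 - \left(4 + 204\right) = 55 - 208 = -153$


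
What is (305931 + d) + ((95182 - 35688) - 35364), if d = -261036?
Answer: 69025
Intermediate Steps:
(305931 + d) + ((95182 - 35688) - 35364) = (305931 - 261036) + ((95182 - 35688) - 35364) = 44895 + (59494 - 35364) = 44895 + 24130 = 69025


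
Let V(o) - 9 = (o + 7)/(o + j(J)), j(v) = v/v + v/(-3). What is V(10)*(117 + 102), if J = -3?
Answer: 9125/4 ≈ 2281.3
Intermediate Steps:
j(v) = 1 - v/3 (j(v) = 1 + v*(-1/3) = 1 - v/3)
V(o) = 9 + (7 + o)/(2 + o) (V(o) = 9 + (o + 7)/(o + (1 - 1/3*(-3))) = 9 + (7 + o)/(o + (1 + 1)) = 9 + (7 + o)/(o + 2) = 9 + (7 + o)/(2 + o))
V(10)*(117 + 102) = (5*(5 + 2*10)/(2 + 10))*(117 + 102) = (5*(5 + 20)/12)*219 = (5*(1/12)*25)*219 = (125/12)*219 = 9125/4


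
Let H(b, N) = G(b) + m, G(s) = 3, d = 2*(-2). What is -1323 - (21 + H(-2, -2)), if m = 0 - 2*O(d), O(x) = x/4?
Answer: -1349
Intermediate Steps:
d = -4
O(x) = x/4 (O(x) = x*(¼) = x/4)
m = 2 (m = 0 - (-4)/2 = 0 - 2*(-1) = 0 + 2 = 2)
H(b, N) = 5 (H(b, N) = 3 + 2 = 5)
-1323 - (21 + H(-2, -2)) = -1323 - (21 + 5) = -1323 - 26 = -1349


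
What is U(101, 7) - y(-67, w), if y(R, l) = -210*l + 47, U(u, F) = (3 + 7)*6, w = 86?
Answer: 18073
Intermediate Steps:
U(u, F) = 60 (U(u, F) = 10*6 = 60)
y(R, l) = 47 - 210*l
U(101, 7) - y(-67, w) = 60 - (47 - 210*86) = 60 - (47 - 18060) = 60 - 1*(-18013) = 60 + 18013 = 18073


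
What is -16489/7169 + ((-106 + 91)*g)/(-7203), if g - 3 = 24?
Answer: -38622274/17212769 ≈ -2.2438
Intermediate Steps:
g = 27 (g = 3 + 24 = 27)
-16489/7169 + ((-106 + 91)*g)/(-7203) = -16489/7169 + ((-106 + 91)*27)/(-7203) = -16489*1/7169 - 15*27*(-1/7203) = -16489/7169 - 405*(-1/7203) = -16489/7169 + 135/2401 = -38622274/17212769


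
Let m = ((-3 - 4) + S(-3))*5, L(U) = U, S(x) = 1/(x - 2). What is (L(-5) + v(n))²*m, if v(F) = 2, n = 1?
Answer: -324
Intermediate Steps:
S(x) = 1/(-2 + x)
m = -36 (m = ((-3 - 4) + 1/(-2 - 3))*5 = (-7 + 1/(-5))*5 = (-7 - ⅕)*5 = -36/5*5 = -36)
(L(-5) + v(n))²*m = (-5 + 2)²*(-36) = (-3)²*(-36) = 9*(-36) = -324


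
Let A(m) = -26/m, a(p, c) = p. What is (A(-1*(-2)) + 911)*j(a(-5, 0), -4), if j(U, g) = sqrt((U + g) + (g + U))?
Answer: 2694*I*sqrt(2) ≈ 3809.9*I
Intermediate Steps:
j(U, g) = sqrt(2*U + 2*g) (j(U, g) = sqrt((U + g) + (U + g)) = sqrt(2*U + 2*g))
(A(-1*(-2)) + 911)*j(a(-5, 0), -4) = (-26/((-1*(-2))) + 911)*sqrt(2*(-5) + 2*(-4)) = (-26/2 + 911)*sqrt(-10 - 8) = (-26*1/2 + 911)*sqrt(-18) = (-13 + 911)*(3*I*sqrt(2)) = 898*(3*I*sqrt(2)) = 2694*I*sqrt(2)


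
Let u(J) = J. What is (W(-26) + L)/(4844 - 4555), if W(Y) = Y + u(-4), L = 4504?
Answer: 4474/289 ≈ 15.481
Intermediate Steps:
W(Y) = -4 + Y (W(Y) = Y - 4 = -4 + Y)
(W(-26) + L)/(4844 - 4555) = ((-4 - 26) + 4504)/(4844 - 4555) = (-30 + 4504)/289 = 4474*(1/289) = 4474/289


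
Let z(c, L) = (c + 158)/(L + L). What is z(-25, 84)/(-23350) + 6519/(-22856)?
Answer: -456710233/1601062800 ≈ -0.28525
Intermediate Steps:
z(c, L) = (158 + c)/(2*L) (z(c, L) = (158 + c)/((2*L)) = (158 + c)*(1/(2*L)) = (158 + c)/(2*L))
z(-25, 84)/(-23350) + 6519/(-22856) = ((1/2)*(158 - 25)/84)/(-23350) + 6519/(-22856) = ((1/2)*(1/84)*133)*(-1/23350) + 6519*(-1/22856) = (19/24)*(-1/23350) - 6519/22856 = -19/560400 - 6519/22856 = -456710233/1601062800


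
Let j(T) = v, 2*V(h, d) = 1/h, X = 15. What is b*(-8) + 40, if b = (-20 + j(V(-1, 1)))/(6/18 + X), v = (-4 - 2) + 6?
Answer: 1160/23 ≈ 50.435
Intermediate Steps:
v = 0 (v = -6 + 6 = 0)
V(h, d) = 1/(2*h)
j(T) = 0
b = -30/23 (b = (-20 + 0)/(6/18 + 15) = -20/(6*(1/18) + 15) = -20/(⅓ + 15) = -20/46/3 = -20*3/46 = -30/23 ≈ -1.3043)
b*(-8) + 40 = -30/23*(-8) + 40 = 240/23 + 40 = 1160/23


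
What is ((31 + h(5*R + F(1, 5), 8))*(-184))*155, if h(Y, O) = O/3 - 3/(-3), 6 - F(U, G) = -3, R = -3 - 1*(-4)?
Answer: -2966080/3 ≈ -9.8869e+5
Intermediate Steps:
R = 1 (R = -3 + 4 = 1)
F(U, G) = 9 (F(U, G) = 6 - 1*(-3) = 6 + 3 = 9)
h(Y, O) = 1 + O/3 (h(Y, O) = O*(⅓) - 3*(-⅓) = O/3 + 1 = 1 + O/3)
((31 + h(5*R + F(1, 5), 8))*(-184))*155 = ((31 + (1 + (⅓)*8))*(-184))*155 = ((31 + (1 + 8/3))*(-184))*155 = ((31 + 11/3)*(-184))*155 = ((104/3)*(-184))*155 = -19136/3*155 = -2966080/3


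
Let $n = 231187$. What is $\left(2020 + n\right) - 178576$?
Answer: $54631$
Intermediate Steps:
$\left(2020 + n\right) - 178576 = \left(2020 + 231187\right) - 178576 = 233207 - 178576 = 54631$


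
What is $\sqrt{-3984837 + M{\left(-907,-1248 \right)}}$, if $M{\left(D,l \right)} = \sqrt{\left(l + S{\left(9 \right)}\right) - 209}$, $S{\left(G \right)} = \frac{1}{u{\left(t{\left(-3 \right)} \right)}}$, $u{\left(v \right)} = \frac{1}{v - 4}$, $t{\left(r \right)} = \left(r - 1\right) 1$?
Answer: $\sqrt{-3984837 + i \sqrt{1465}} \approx 0.01 + 1996.2 i$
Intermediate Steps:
$t{\left(r \right)} = -1 + r$ ($t{\left(r \right)} = \left(-1 + r\right) 1 = -1 + r$)
$u{\left(v \right)} = \frac{1}{-4 + v}$
$S{\left(G \right)} = -8$ ($S{\left(G \right)} = \frac{1}{\frac{1}{-4 - 4}} = \frac{1}{\frac{1}{-8}} = \frac{1}{- \frac{1}{8}} = -8$)
$M{\left(D,l \right)} = \sqrt{-217 + l}$ ($M{\left(D,l \right)} = \sqrt{\left(l - 8\right) - 209} = \sqrt{\left(-8 + l\right) - 209} = \sqrt{-217 + l}$)
$\sqrt{-3984837 + M{\left(-907,-1248 \right)}} = \sqrt{-3984837 + \sqrt{-217 - 1248}} = \sqrt{-3984837 + \sqrt{-1465}} = \sqrt{-3984837 + i \sqrt{1465}}$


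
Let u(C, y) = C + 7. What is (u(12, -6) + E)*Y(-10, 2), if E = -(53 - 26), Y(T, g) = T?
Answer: 80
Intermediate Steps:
E = -27 (E = -1*27 = -27)
u(C, y) = 7 + C
(u(12, -6) + E)*Y(-10, 2) = ((7 + 12) - 27)*(-10) = (19 - 27)*(-10) = -8*(-10) = 80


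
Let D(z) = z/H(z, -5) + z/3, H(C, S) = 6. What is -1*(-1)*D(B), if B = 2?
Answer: 1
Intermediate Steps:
D(z) = z/2 (D(z) = z/6 + z/3 = z/2)
-1*(-1)*D(B) = -1*(-1)*(1/2)*2 = -(-1) = -1*(-1) = 1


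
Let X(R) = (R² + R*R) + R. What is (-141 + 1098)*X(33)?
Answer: 2115927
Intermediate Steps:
X(R) = R + 2*R² (X(R) = (R² + R²) + R = 2*R² + R = R + 2*R²)
(-141 + 1098)*X(33) = (-141 + 1098)*(33*(1 + 2*33)) = 957*(33*(1 + 66)) = 957*(33*67) = 957*2211 = 2115927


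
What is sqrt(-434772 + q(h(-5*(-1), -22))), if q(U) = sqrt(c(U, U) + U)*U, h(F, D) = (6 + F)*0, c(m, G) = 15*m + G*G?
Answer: 6*I*sqrt(12077) ≈ 659.37*I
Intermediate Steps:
c(m, G) = G**2 + 15*m (c(m, G) = 15*m + G**2 = G**2 + 15*m)
h(F, D) = 0
q(U) = U*sqrt(U**2 + 16*U) (q(U) = sqrt((U**2 + 15*U) + U)*U = sqrt(U**2 + 16*U)*U = U*sqrt(U**2 + 16*U))
sqrt(-434772 + q(h(-5*(-1), -22))) = sqrt(-434772 + 0*sqrt(0*(16 + 0))) = sqrt(-434772 + 0*sqrt(0*16)) = sqrt(-434772 + 0*sqrt(0)) = sqrt(-434772 + 0*0) = sqrt(-434772 + 0) = sqrt(-434772) = 6*I*sqrt(12077)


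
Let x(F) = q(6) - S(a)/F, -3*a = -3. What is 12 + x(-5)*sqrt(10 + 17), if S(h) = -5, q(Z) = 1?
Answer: 12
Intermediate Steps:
a = 1 (a = -1/3*(-3) = 1)
x(F) = 1 + 5/F (x(F) = 1 - (-5)/F = 1 + 5/F)
12 + x(-5)*sqrt(10 + 17) = 12 + ((5 - 5)/(-5))*sqrt(10 + 17) = 12 + (-1/5*0)*sqrt(27) = 12 + 0*(3*sqrt(3)) = 12 + 0 = 12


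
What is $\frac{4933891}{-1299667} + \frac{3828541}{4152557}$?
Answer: $- \frac{15512435213440}{5396941298519} \approx -2.8743$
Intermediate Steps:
$\frac{4933891}{-1299667} + \frac{3828541}{4152557} = 4933891 \left(- \frac{1}{1299667}\right) + 3828541 \cdot \frac{1}{4152557} = - \frac{4933891}{1299667} + \frac{3828541}{4152557} = - \frac{15512435213440}{5396941298519}$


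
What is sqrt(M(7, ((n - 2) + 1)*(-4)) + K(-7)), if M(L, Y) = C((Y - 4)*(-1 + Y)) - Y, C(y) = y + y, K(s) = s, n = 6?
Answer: sqrt(1021) ≈ 31.953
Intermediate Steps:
C(y) = 2*y
M(L, Y) = -Y + 2*(-1 + Y)*(-4 + Y) (M(L, Y) = 2*((Y - 4)*(-1 + Y)) - Y = 2*((-4 + Y)*(-1 + Y)) - Y = 2*((-1 + Y)*(-4 + Y)) - Y = 2*(-1 + Y)*(-4 + Y) - Y = -Y + 2*(-1 + Y)*(-4 + Y))
sqrt(M(7, ((n - 2) + 1)*(-4)) + K(-7)) = sqrt((8 - 11*((6 - 2) + 1)*(-4) + 2*(((6 - 2) + 1)*(-4))**2) - 7) = sqrt((8 - 11*(4 + 1)*(-4) + 2*((4 + 1)*(-4))**2) - 7) = sqrt((8 - 55*(-4) + 2*(5*(-4))**2) - 7) = sqrt((8 - 11*(-20) + 2*(-20)**2) - 7) = sqrt((8 + 220 + 2*400) - 7) = sqrt((8 + 220 + 800) - 7) = sqrt(1028 - 7) = sqrt(1021)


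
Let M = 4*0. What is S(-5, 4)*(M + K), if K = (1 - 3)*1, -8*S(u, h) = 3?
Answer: ¾ ≈ 0.75000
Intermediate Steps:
S(u, h) = -3/8 (S(u, h) = -⅛*3 = -3/8)
M = 0
K = -2 (K = -2*1 = -2)
S(-5, 4)*(M + K) = -3*(0 - 2)/8 = -3/8*(-2) = ¾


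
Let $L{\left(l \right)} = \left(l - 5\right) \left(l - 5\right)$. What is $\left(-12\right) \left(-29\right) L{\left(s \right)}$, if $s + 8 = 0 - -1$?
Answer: $50112$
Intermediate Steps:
$s = -7$ ($s = -8 + \left(0 - -1\right) = -8 + \left(0 + 1\right) = -8 + 1 = -7$)
$L{\left(l \right)} = \left(-5 + l\right)^{2}$ ($L{\left(l \right)} = \left(-5 + l\right) \left(-5 + l\right) = \left(-5 + l\right)^{2}$)
$\left(-12\right) \left(-29\right) L{\left(s \right)} = \left(-12\right) \left(-29\right) \left(-5 - 7\right)^{2} = 348 \left(-12\right)^{2} = 348 \cdot 144 = 50112$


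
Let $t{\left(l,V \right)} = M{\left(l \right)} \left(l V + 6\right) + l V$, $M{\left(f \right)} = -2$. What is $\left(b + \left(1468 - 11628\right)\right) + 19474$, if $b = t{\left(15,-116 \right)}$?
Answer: $11042$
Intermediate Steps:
$t{\left(l,V \right)} = -12 - V l$ ($t{\left(l,V \right)} = - 2 \left(l V + 6\right) + l V = - 2 \left(V l + 6\right) + V l = - 2 \left(6 + V l\right) + V l = \left(-12 - 2 V l\right) + V l = -12 - V l$)
$b = 1728$ ($b = -12 - \left(-116\right) 15 = -12 + 1740 = 1728$)
$\left(b + \left(1468 - 11628\right)\right) + 19474 = \left(1728 + \left(1468 - 11628\right)\right) + 19474 = \left(1728 - 10160\right) + 19474 = -8432 + 19474 = 11042$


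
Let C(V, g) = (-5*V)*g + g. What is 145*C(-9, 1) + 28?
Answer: 6698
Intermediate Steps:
C(V, g) = g - 5*V*g (C(V, g) = -5*V*g + g = g - 5*V*g)
145*C(-9, 1) + 28 = 145*(1*(1 - 5*(-9))) + 28 = 145*(1*(1 + 45)) + 28 = 145*(1*46) + 28 = 145*46 + 28 = 6670 + 28 = 6698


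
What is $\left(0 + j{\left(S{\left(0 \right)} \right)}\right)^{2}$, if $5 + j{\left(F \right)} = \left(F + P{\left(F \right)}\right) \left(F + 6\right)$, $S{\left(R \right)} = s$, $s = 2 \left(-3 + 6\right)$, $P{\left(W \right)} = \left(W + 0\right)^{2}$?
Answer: $249001$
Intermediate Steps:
$P{\left(W \right)} = W^{2}$
$s = 6$ ($s = 2 \cdot 3 = 6$)
$S{\left(R \right)} = 6$
$j{\left(F \right)} = -5 + \left(6 + F\right) \left(F + F^{2}\right)$ ($j{\left(F \right)} = -5 + \left(F + F^{2}\right) \left(F + 6\right) = -5 + \left(F + F^{2}\right) \left(6 + F\right) = -5 + \left(6 + F\right) \left(F + F^{2}\right)$)
$\left(0 + j{\left(S{\left(0 \right)} \right)}\right)^{2} = \left(0 + \left(-5 + 6^{3} + 6 \cdot 6 + 7 \cdot 6^{2}\right)\right)^{2} = \left(0 + \left(-5 + 216 + 36 + 7 \cdot 36\right)\right)^{2} = \left(0 + \left(-5 + 216 + 36 + 252\right)\right)^{2} = \left(0 + 499\right)^{2} = 499^{2} = 249001$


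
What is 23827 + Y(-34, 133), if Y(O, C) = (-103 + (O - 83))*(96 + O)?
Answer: 10187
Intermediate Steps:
Y(O, C) = (-186 + O)*(96 + O) (Y(O, C) = (-103 + (-83 + O))*(96 + O) = (-186 + O)*(96 + O))
23827 + Y(-34, 133) = 23827 + (-17856 + (-34)² - 90*(-34)) = 23827 + (-17856 + 1156 + 3060) = 23827 - 13640 = 10187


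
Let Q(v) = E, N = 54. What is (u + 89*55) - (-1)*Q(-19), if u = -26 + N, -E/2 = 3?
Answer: 4917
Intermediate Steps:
E = -6 (E = -2*3 = -6)
u = 28 (u = -26 + 54 = 28)
Q(v) = -6
(u + 89*55) - (-1)*Q(-19) = (28 + 89*55) - (-1)*(-6) = (28 + 4895) - 1*6 = 4923 - 6 = 4917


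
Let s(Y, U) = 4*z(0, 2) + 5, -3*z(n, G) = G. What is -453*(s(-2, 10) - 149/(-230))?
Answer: -310607/230 ≈ -1350.5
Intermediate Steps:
z(n, G) = -G/3
s(Y, U) = 7/3 (s(Y, U) = 4*(-1/3*2) + 5 = 4*(-2/3) + 5 = -8/3 + 5 = 7/3)
-453*(s(-2, 10) - 149/(-230)) = -453*(7/3 - 149/(-230)) = -453*(7/3 - 149*(-1/230)) = -453*(7/3 + 149/230) = -453*2057/690 = -310607/230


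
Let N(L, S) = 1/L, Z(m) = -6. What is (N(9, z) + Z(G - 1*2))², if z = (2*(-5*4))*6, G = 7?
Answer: 2809/81 ≈ 34.679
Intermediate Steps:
z = -240 (z = (2*(-20))*6 = -40*6 = -240)
(N(9, z) + Z(G - 1*2))² = (1/9 - 6)² = (⅑ - 6)² = (-53/9)² = 2809/81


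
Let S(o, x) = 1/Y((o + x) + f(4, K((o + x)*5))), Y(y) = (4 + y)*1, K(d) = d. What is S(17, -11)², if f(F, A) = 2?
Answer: 1/144 ≈ 0.0069444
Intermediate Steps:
Y(y) = 4 + y
S(o, x) = 1/(6 + o + x) (S(o, x) = 1/(4 + ((o + x) + 2)) = 1/(4 + (2 + o + x)) = 1/(6 + o + x))
S(17, -11)² = (1/(6 + 17 - 11))² = (1/12)² = 1/144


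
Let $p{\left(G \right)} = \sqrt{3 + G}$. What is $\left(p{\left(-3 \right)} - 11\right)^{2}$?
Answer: $121$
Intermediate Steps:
$\left(p{\left(-3 \right)} - 11\right)^{2} = \left(\sqrt{3 - 3} - 11\right)^{2} = \left(\sqrt{0} - 11\right)^{2} = \left(0 - 11\right)^{2} = \left(-11\right)^{2} = 121$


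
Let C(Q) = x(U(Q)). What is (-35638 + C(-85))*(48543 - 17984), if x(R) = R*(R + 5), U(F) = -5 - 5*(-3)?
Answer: -1084477792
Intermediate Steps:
U(F) = 10 (U(F) = -5 + 15 = 10)
x(R) = R*(5 + R)
C(Q) = 150 (C(Q) = 10*(5 + 10) = 10*15 = 150)
(-35638 + C(-85))*(48543 - 17984) = (-35638 + 150)*(48543 - 17984) = -35488*30559 = -1084477792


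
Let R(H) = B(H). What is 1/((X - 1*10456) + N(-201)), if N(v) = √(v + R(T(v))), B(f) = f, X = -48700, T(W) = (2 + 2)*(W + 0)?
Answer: -59156/3499433341 - I*√1005/3499433341 ≈ -1.6904e-5 - 9.0591e-9*I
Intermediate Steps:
T(W) = 4*W
R(H) = H
N(v) = √5*√v (N(v) = √(v + 4*v) = √(5*v) = √5*√v)
1/((X - 1*10456) + N(-201)) = 1/((-48700 - 1*10456) + √5*√(-201)) = 1/((-48700 - 10456) + √5*(I*√201)) = 1/(-59156 + I*√1005)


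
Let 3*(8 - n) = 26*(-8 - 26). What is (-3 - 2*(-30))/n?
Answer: 171/908 ≈ 0.18833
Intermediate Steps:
n = 908/3 (n = 8 - 26*(-8 - 26)/3 = 8 - 26*(-34)/3 = 8 - 1/3*(-884) = 8 + 884/3 = 908/3 ≈ 302.67)
(-3 - 2*(-30))/n = (-3 - 2*(-30))/(908/3) = (-3 + 60)*(3/908) = 57*(3/908) = 171/908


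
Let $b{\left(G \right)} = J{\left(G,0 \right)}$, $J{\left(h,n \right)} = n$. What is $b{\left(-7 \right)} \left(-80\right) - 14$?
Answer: $-14$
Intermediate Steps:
$b{\left(G \right)} = 0$
$b{\left(-7 \right)} \left(-80\right) - 14 = 0 \left(-80\right) - 14 = 0 - 14 = -14$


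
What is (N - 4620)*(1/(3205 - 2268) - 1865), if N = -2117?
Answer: 11772934448/937 ≈ 1.2564e+7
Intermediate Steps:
(N - 4620)*(1/(3205 - 2268) - 1865) = (-2117 - 4620)*(1/(3205 - 2268) - 1865) = -6737*(1/937 - 1865) = -6737*(-1747504/937) = 11772934448/937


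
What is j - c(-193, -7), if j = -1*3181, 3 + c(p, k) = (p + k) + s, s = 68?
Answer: -3046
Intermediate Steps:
c(p, k) = 65 + k + p (c(p, k) = -3 + ((p + k) + 68) = -3 + ((k + p) + 68) = -3 + (68 + k + p) = 65 + k + p)
j = -3181
j - c(-193, -7) = -3181 - (65 - 7 - 193) = -3181 - 1*(-135) = -3181 + 135 = -3046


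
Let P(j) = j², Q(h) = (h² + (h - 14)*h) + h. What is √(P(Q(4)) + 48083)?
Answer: 3*√5387 ≈ 220.19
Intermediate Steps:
Q(h) = h + h² + h*(-14 + h) (Q(h) = (h² + (-14 + h)*h) + h = (h² + h*(-14 + h)) + h = h + h² + h*(-14 + h))
√(P(Q(4)) + 48083) = √((4*(-13 + 2*4))² + 48083) = √((4*(-13 + 8))² + 48083) = √((4*(-5))² + 48083) = √((-20)² + 48083) = √(400 + 48083) = √48483 = 3*√5387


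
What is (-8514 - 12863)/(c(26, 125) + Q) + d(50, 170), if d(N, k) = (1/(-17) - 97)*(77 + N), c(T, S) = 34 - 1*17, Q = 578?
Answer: -7355627/595 ≈ -12362.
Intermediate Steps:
c(T, S) = 17 (c(T, S) = 34 - 17 = 17)
d(N, k) = -127050/17 - 1650*N/17 (d(N, k) = (-1/17 - 97)*(77 + N) = -1650*(77 + N)/17 = -127050/17 - 1650*N/17)
(-8514 - 12863)/(c(26, 125) + Q) + d(50, 170) = (-8514 - 12863)/(17 + 578) + (-127050/17 - 1650/17*50) = -21377/595 + (-127050/17 - 82500/17) = -21377*1/595 - 209550/17 = -21377/595 - 209550/17 = -7355627/595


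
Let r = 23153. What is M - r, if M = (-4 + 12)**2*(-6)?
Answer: -23537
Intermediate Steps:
M = -384 (M = 8**2*(-6) = 64*(-6) = -384)
M - r = -384 - 1*23153 = -384 - 23153 = -23537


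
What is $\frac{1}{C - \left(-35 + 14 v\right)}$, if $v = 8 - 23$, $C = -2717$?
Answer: $- \frac{1}{2472} \approx -0.00040453$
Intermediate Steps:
$v = -15$
$\frac{1}{C - \left(-35 + 14 v\right)} = \frac{1}{-2717 + \left(\left(-14\right) \left(-15\right) + 35\right)} = \frac{1}{-2717 + \left(210 + 35\right)} = \frac{1}{-2717 + 245} = \frac{1}{-2472} = - \frac{1}{2472}$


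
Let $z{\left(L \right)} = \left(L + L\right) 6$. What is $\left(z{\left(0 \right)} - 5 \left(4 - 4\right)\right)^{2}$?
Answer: $0$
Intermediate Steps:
$z{\left(L \right)} = 12 L$ ($z{\left(L \right)} = 2 L 6 = 12 L$)
$\left(z{\left(0 \right)} - 5 \left(4 - 4\right)\right)^{2} = \left(12 \cdot 0 - 5 \left(4 - 4\right)\right)^{2} = \left(0 - 5 \left(4 - 4\right)\right)^{2} = \left(0 - 0\right)^{2} = \left(0 + 0\right)^{2} = 0^{2} = 0$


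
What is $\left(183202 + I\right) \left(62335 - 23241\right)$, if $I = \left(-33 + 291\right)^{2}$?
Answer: $9764352004$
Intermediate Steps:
$I = 66564$ ($I = 258^{2} = 66564$)
$\left(183202 + I\right) \left(62335 - 23241\right) = \left(183202 + 66564\right) \left(62335 - 23241\right) = 249766 \cdot 39094 = 9764352004$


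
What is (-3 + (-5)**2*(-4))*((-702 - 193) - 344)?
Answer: 127617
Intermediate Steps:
(-3 + (-5)**2*(-4))*((-702 - 193) - 344) = (-3 + 25*(-4))*(-895 - 344) = (-3 - 100)*(-1239) = -103*(-1239) = 127617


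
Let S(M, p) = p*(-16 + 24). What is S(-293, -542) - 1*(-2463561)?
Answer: 2459225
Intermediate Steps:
S(M, p) = 8*p (S(M, p) = p*8 = 8*p)
S(-293, -542) - 1*(-2463561) = 8*(-542) - 1*(-2463561) = -4336 + 2463561 = 2459225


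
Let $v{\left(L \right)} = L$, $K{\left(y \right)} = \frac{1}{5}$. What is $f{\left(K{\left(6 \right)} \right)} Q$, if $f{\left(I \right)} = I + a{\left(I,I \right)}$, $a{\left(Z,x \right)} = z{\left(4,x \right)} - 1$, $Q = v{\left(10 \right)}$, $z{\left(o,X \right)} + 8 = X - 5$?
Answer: $-136$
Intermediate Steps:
$z{\left(o,X \right)} = -13 + X$ ($z{\left(o,X \right)} = -8 + \left(X - 5\right) = -8 + \left(-5 + X\right) = -13 + X$)
$K{\left(y \right)} = \frac{1}{5}$
$Q = 10$
$a{\left(Z,x \right)} = -14 + x$ ($a{\left(Z,x \right)} = \left(-13 + x\right) - 1 = -14 + x$)
$f{\left(I \right)} = -14 + 2 I$ ($f{\left(I \right)} = I + \left(-14 + I\right) = -14 + 2 I$)
$f{\left(K{\left(6 \right)} \right)} Q = \left(-14 + 2 \cdot \frac{1}{5}\right) 10 = \left(-14 + \frac{2}{5}\right) 10 = \left(- \frac{68}{5}\right) 10 = -136$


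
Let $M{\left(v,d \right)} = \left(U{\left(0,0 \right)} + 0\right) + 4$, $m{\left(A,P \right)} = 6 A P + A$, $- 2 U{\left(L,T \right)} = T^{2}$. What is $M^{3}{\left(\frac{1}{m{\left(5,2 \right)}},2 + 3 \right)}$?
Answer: $64$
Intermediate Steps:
$U{\left(L,T \right)} = - \frac{T^{2}}{2}$
$m{\left(A,P \right)} = A + 6 A P$ ($m{\left(A,P \right)} = 6 A P + A = A + 6 A P$)
$M{\left(v,d \right)} = 4$ ($M{\left(v,d \right)} = \left(- \frac{0^{2}}{2} + 0\right) + 4 = \left(\left(- \frac{1}{2}\right) 0 + 0\right) + 4 = \left(0 + 0\right) + 4 = 0 + 4 = 4$)
$M^{3}{\left(\frac{1}{m{\left(5,2 \right)}},2 + 3 \right)} = 4^{3} = 64$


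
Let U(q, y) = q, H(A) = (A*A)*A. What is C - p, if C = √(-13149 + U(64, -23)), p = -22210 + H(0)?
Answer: 22210 + I*√13085 ≈ 22210.0 + 114.39*I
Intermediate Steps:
H(A) = A³ (H(A) = A²*A = A³)
p = -22210 (p = -22210 + 0³ = -22210 + 0 = -22210)
C = I*√13085 (C = √(-13149 + 64) = √(-13085) = I*√13085 ≈ 114.39*I)
C - p = I*√13085 - 1*(-22210) = I*√13085 + 22210 = 22210 + I*√13085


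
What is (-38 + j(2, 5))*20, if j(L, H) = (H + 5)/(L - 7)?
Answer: -800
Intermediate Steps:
j(L, H) = (5 + H)/(-7 + L)
(-38 + j(2, 5))*20 = (-38 + (5 + 5)/(-7 + 2))*20 = (-38 + 10/(-5))*20 = (-38 - ⅕*10)*20 = (-38 - 2)*20 = -40*20 = -800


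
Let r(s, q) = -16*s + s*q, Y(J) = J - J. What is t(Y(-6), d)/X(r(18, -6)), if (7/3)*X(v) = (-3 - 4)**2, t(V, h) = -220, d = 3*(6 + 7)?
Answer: -220/21 ≈ -10.476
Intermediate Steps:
Y(J) = 0
r(s, q) = -16*s + q*s
d = 39 (d = 3*13 = 39)
X(v) = 21 (X(v) = 3*(-3 - 4)**2/7 = (3/7)*(-7)**2 = (3/7)*49 = 21)
t(Y(-6), d)/X(r(18, -6)) = -220/21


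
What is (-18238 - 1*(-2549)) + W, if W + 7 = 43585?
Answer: 27889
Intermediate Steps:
W = 43578 (W = -7 + 43585 = 43578)
(-18238 - 1*(-2549)) + W = (-18238 - 1*(-2549)) + 43578 = (-18238 + 2549) + 43578 = -15689 + 43578 = 27889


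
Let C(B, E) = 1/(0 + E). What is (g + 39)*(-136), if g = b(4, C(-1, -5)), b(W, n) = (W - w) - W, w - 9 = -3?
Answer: -4488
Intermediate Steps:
w = 6 (w = 9 - 3 = 6)
C(B, E) = 1/E
b(W, n) = -6 (b(W, n) = (W - 1*6) - W = (W - 6) - W = (-6 + W) - W = -6)
g = -6
(g + 39)*(-136) = (-6 + 39)*(-136) = 33*(-136) = -4488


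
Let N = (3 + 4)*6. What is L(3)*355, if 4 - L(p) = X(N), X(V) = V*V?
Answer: -624800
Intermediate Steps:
N = 42 (N = 7*6 = 42)
X(V) = V²
L(p) = -1760 (L(p) = 4 - 1*42² = 4 - 1*1764 = 4 - 1764 = -1760)
L(3)*355 = -1760*355 = -624800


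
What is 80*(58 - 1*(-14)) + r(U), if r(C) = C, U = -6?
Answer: 5754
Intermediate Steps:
80*(58 - 1*(-14)) + r(U) = 80*(58 - 1*(-14)) - 6 = 80*(58 + 14) - 6 = 80*72 - 6 = 5760 - 6 = 5754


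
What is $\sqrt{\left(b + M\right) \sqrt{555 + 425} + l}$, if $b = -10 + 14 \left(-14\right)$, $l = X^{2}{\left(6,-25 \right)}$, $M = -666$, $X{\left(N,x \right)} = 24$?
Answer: $4 \sqrt{36 - 763 \sqrt{5}} \approx 163.47 i$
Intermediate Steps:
$l = 576$ ($l = 24^{2} = 576$)
$b = -206$ ($b = -10 - 196 = -206$)
$\sqrt{\left(b + M\right) \sqrt{555 + 425} + l} = \sqrt{\left(-206 - 666\right) \sqrt{555 + 425} + 576} = \sqrt{- 872 \sqrt{980} + 576} = \sqrt{- 872 \cdot 14 \sqrt{5} + 576} = \sqrt{- 12208 \sqrt{5} + 576} = \sqrt{576 - 12208 \sqrt{5}}$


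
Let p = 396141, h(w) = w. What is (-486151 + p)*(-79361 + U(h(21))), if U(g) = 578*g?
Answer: 6050742230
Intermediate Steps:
(-486151 + p)*(-79361 + U(h(21))) = (-486151 + 396141)*(-79361 + 578*21) = -90010*(-79361 + 12138) = -90010*(-67223) = 6050742230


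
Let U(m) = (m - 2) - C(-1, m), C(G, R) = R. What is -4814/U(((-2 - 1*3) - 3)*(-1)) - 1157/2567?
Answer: 6177612/2567 ≈ 2406.6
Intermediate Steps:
U(m) = -2 (U(m) = (m - 2) - m = (-2 + m) - m = -2)
-4814/U(((-2 - 1*3) - 3)*(-1)) - 1157/2567 = -4814/(-2) - 1157/2567 = -4814*(-1/2) - 1157*1/2567 = 2407 - 1157/2567 = 6177612/2567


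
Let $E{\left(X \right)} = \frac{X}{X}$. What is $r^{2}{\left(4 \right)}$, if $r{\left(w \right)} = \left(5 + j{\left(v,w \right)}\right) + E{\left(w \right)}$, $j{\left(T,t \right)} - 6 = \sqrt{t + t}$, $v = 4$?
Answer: $152 + 48 \sqrt{2} \approx 219.88$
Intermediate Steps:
$E{\left(X \right)} = 1$
$j{\left(T,t \right)} = 6 + \sqrt{2} \sqrt{t}$ ($j{\left(T,t \right)} = 6 + \sqrt{t + t} = 6 + \sqrt{2 t} = 6 + \sqrt{2} \sqrt{t}$)
$r{\left(w \right)} = 12 + \sqrt{2} \sqrt{w}$ ($r{\left(w \right)} = \left(5 + \left(6 + \sqrt{2} \sqrt{w}\right)\right) + 1 = \left(11 + \sqrt{2} \sqrt{w}\right) + 1 = 12 + \sqrt{2} \sqrt{w}$)
$r^{2}{\left(4 \right)} = \left(12 + \sqrt{2} \sqrt{4}\right)^{2} = \left(12 + \sqrt{2} \cdot 2\right)^{2} = \left(12 + 2 \sqrt{2}\right)^{2}$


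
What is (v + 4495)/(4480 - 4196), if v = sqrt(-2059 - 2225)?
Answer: 4495/284 + 3*I*sqrt(119)/142 ≈ 15.827 + 0.23047*I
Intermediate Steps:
v = 6*I*sqrt(119) (v = sqrt(-4284) = 6*I*sqrt(119) ≈ 65.452*I)
(v + 4495)/(4480 - 4196) = (6*I*sqrt(119) + 4495)/(4480 - 4196) = (4495 + 6*I*sqrt(119))/284 = (4495 + 6*I*sqrt(119))*(1/284) = 4495/284 + 3*I*sqrt(119)/142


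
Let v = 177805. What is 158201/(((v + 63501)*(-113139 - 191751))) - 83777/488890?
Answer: -616370088709307/3596851062376260 ≈ -0.17136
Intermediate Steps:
158201/(((v + 63501)*(-113139 - 191751))) - 83777/488890 = 158201/(((177805 + 63501)*(-113139 - 191751))) - 83777/488890 = 158201/((241306*(-304890))) - 83777*1/488890 = 158201/(-73571786340) - 83777/488890 = 158201*(-1/73571786340) - 83777/488890 = -158201/73571786340 - 83777/488890 = -616370088709307/3596851062376260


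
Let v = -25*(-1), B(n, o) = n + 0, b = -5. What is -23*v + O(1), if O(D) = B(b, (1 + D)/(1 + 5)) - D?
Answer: -581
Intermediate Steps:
B(n, o) = n
v = 25
O(D) = -5 - D
-23*v + O(1) = -23*25 + (-5 - 1*1) = -575 + (-5 - 1) = -575 - 6 = -581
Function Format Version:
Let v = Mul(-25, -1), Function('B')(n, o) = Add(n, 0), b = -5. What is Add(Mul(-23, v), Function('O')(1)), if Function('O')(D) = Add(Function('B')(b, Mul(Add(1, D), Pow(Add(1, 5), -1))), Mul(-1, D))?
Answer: -581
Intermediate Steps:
Function('B')(n, o) = n
v = 25
Function('O')(D) = Add(-5, Mul(-1, D))
Add(Mul(-23, v), Function('O')(1)) = Add(Mul(-23, 25), Add(-5, Mul(-1, 1))) = Add(-575, Add(-5, -1)) = Add(-575, -6) = -581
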